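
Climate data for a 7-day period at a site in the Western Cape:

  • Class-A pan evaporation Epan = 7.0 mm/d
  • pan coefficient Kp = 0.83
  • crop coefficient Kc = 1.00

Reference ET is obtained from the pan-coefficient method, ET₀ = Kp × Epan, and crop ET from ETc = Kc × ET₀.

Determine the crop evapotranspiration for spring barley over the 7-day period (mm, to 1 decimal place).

40.7 mm

ET₀ = 0.83 × 7.0 = 5.8100 mm/d
ETc = Kc × ET₀ = 1.00 × 5.8100 = 5.8100 mm/d
Over 7 days: 5.8100 × 7 = 40.670 mm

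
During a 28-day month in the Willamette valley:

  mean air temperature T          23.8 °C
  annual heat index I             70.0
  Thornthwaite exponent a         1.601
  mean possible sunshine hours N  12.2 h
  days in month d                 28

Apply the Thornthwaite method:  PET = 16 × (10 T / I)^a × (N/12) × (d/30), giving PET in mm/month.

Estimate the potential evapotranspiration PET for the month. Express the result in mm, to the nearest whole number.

10T/I = 10 × 23.8 / 70.0 = 3.4000
(10T/I)^a = 3.4000^1.601 = 7.0941
Uncorrected PET = 16 × 7.0941 = 113.506 mm
Correction = (N/12)(d/30) = (12.2/12)(28/30) = 0.9489
PET = 113.506 × 0.9489 = 107.706 mm/month

108 mm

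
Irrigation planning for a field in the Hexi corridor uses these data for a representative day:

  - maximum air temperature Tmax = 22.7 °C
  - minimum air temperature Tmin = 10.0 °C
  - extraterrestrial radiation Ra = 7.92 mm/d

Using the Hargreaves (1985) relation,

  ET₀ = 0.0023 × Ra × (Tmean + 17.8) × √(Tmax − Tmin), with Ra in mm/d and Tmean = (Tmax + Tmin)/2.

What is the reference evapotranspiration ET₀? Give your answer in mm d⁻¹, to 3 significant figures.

2.22 mm d⁻¹

Tmean = (22.7 + 10.0)/2 = 16.35 °C
ET₀ = 0.0023 × 7.92 × (16.35 + 17.8) × √12.7 = 0.0023 × 7.92 × 34.15 × 3.5637 = 2.2169 mm/d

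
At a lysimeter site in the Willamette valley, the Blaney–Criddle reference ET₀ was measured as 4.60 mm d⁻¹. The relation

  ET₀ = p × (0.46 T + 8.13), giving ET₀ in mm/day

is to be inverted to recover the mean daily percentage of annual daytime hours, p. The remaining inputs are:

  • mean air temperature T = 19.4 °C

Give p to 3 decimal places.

0.270

p = ET₀ / (0.46 T + 8.13) = 4.60 / (0.46 × 19.4 + 8.13) = 4.60 / 17.054 = 0.2697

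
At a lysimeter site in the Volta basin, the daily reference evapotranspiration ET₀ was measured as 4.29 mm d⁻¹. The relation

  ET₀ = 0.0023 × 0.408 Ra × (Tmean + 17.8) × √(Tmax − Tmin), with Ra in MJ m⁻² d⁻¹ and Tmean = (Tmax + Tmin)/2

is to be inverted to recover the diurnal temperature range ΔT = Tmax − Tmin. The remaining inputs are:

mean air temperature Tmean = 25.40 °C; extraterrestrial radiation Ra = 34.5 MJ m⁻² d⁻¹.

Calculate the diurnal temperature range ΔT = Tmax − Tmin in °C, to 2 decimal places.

9.41 °C

√ΔT = ET₀ / [0.0023 × 0.408 × Ra × (Tmean+17.8)] = 4.29 / (0.0023 × 14.0760 × 43.20) = 3.0674
ΔT = 3.0674² = 9.409 °C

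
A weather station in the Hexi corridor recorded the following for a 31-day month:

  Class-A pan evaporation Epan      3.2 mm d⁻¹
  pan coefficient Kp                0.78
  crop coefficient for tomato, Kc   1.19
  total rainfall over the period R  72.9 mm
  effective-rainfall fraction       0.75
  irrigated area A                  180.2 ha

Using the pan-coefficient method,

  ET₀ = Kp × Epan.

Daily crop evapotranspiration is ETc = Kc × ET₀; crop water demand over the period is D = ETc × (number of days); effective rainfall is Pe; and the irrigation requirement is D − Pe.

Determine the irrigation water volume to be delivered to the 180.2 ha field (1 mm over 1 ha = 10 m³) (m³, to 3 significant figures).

67400 m³

ET₀ = 0.78 × 3.2 = 2.4960 mm/d
ETc = Kc × ET₀ = 1.19 × 2.4960 = 2.9702 mm/d
Crop demand D = ETc × 31 d = 2.9702 × 31 = 92.076 mm
Pe = 0.75 × 72.9 = 54.675 mm
D − Pe = 92.076 − 54.675 = 37.401 mm
Volume = 37.401 mm × 180.2 ha × 10 = 67396.6 m³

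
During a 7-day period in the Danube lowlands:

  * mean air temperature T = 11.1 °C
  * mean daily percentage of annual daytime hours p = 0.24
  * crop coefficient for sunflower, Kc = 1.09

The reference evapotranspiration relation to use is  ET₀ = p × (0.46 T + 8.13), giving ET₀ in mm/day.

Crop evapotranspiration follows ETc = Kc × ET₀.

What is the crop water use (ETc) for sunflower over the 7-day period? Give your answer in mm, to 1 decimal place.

24.2 mm

ET₀ = 0.24 × (0.46 × 11.1 + 8.13) = 0.24 × 13.236 = 3.1766 mm/d
ETc = Kc × ET₀ = 1.09 × 3.1766 = 3.4625 mm/d
Over 7 days: 3.4625 × 7 = 24.238 mm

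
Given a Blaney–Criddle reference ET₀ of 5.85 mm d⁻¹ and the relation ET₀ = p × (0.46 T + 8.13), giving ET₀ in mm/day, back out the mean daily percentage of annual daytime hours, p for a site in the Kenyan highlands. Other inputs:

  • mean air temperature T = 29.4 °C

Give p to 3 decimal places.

p = ET₀ / (0.46 T + 8.13) = 5.85 / (0.46 × 29.4 + 8.13) = 5.85 / 21.654 = 0.2702

0.270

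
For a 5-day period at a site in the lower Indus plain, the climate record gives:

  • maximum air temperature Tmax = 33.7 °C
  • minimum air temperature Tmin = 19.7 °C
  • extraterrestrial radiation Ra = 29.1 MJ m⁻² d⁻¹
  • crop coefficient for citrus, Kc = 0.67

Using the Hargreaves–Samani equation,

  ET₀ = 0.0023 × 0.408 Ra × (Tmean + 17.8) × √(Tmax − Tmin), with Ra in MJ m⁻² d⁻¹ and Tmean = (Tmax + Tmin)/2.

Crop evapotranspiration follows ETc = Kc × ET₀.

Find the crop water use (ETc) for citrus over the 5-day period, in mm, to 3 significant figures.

Tmean = (33.7 + 19.7)/2 = 26.70 °C
0.408 Ra = 0.408 × 29.1 = 11.8728 mm/d equivalent
ET₀ = 0.0023 × 11.8728 × (26.70 + 17.8) × √14.0 = 0.0023 × 11.8728 × 44.50 × 3.7417 = 4.5468 mm/d
ETc = Kc × ET₀ = 0.67 × 4.5468 = 3.0464 mm/d
Over 5 days: 3.0464 × 5 = 15.232 mm

15.2 mm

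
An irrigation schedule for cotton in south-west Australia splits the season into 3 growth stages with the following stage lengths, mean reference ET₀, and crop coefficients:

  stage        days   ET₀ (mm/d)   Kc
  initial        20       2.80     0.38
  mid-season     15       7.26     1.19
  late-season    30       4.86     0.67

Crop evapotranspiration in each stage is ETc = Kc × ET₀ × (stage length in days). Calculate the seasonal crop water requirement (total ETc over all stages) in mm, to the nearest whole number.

initial: 0.38 × 2.80 × 20 = 21.28 mm
mid-season: 1.19 × 7.26 × 15 = 129.59 mm
late-season: 0.67 × 4.86 × 30 = 97.69 mm
Seasonal total = 248.56 mm

249 mm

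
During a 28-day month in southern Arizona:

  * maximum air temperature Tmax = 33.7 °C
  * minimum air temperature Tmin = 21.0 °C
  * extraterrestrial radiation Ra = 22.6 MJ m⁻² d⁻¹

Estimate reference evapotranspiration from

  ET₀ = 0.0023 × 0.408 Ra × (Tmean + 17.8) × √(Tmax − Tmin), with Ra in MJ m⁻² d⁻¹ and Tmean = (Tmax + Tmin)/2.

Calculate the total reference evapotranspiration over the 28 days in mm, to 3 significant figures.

Tmean = (33.7 + 21.0)/2 = 27.35 °C
0.408 Ra = 0.408 × 22.6 = 9.2208 mm/d equivalent
ET₀ = 0.0023 × 9.2208 × (27.35 + 17.8) × √12.7 = 0.0023 × 9.2208 × 45.15 × 3.5637 = 3.4124 mm/d
Over 28 days: 3.4124 × 28 = 95.547 mm

95.5 mm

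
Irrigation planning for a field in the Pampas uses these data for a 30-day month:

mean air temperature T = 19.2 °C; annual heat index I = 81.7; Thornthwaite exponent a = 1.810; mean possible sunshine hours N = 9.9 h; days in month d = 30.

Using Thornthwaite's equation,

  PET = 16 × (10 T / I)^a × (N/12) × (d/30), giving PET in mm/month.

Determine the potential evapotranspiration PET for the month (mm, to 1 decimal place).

10T/I = 10 × 19.2 / 81.7 = 2.3501
(10T/I)^a = 2.3501^1.810 = 4.6953
Uncorrected PET = 16 × 4.6953 = 75.125 mm
Correction = (N/12)(d/30) = (9.9/12)(30/30) = 0.8250
PET = 75.125 × 0.8250 = 61.978 mm/month

62.0 mm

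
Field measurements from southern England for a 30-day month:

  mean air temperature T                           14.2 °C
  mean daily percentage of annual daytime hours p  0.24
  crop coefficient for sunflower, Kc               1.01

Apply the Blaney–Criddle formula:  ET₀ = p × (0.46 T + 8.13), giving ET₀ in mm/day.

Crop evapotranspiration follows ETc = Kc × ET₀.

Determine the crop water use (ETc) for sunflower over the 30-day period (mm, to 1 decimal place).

ET₀ = 0.24 × (0.46 × 14.2 + 8.13) = 0.24 × 14.662 = 3.5189 mm/d
ETc = Kc × ET₀ = 1.01 × 3.5189 = 3.5541 mm/d
Over 30 days: 3.5541 × 30 = 106.623 mm

106.6 mm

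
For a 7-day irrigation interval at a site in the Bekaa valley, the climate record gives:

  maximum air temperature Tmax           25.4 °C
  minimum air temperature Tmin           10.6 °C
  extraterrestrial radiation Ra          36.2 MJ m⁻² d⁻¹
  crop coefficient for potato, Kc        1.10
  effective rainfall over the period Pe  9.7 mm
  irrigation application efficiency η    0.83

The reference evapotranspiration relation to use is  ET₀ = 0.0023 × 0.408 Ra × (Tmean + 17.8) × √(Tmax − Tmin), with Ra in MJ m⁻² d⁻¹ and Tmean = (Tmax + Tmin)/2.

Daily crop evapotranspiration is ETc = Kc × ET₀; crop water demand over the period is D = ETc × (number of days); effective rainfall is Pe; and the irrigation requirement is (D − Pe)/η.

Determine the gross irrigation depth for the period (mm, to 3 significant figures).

Tmean = (25.4 + 10.6)/2 = 18.00 °C
0.408 Ra = 0.408 × 36.2 = 14.7696 mm/d equivalent
ET₀ = 0.0023 × 14.7696 × (18.00 + 17.8) × √14.8 = 0.0023 × 14.7696 × 35.80 × 3.8471 = 4.6786 mm/d
ETc = Kc × ET₀ = 1.10 × 4.6786 = 5.1465 mm/d
Crop demand D = ETc × 7 d = 5.1465 × 7 = 36.026 mm
D − Pe = 36.026 − 9.7 = 26.326 mm
Gross irrigation = 26.326 / 0.83 = 31.718 mm

31.7 mm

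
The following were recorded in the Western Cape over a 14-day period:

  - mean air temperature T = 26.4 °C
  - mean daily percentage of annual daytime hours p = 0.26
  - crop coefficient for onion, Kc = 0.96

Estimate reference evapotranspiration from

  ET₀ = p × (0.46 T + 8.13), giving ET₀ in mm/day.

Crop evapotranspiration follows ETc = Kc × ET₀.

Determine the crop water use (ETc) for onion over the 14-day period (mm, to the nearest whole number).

ET₀ = 0.26 × (0.46 × 26.4 + 8.13) = 0.26 × 20.274 = 5.2712 mm/d
ETc = Kc × ET₀ = 0.96 × 5.2712 = 5.0604 mm/d
Over 14 days: 5.0604 × 14 = 70.846 mm

71 mm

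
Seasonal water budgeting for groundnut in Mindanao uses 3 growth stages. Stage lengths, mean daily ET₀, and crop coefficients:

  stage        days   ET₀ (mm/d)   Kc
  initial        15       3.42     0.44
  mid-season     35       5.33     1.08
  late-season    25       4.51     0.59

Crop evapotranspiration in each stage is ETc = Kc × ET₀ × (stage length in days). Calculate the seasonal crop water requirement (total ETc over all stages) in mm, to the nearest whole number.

initial: 0.44 × 3.42 × 15 = 22.57 mm
mid-season: 1.08 × 5.33 × 35 = 201.47 mm
late-season: 0.59 × 4.51 × 25 = 66.52 mm
Seasonal total = 290.56 mm

291 mm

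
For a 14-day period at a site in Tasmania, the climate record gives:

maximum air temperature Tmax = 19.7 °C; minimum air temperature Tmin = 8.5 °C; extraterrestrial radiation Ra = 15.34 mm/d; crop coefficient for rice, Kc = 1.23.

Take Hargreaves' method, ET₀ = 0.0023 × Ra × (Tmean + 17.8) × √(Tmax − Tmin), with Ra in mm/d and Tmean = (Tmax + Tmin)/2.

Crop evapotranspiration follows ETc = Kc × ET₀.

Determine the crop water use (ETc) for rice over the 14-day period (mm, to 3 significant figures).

Tmean = (19.7 + 8.5)/2 = 14.10 °C
ET₀ = 0.0023 × 15.34 × (14.10 + 17.8) × √11.2 = 0.0023 × 15.34 × 31.90 × 3.3466 = 3.7666 mm/d
ETc = Kc × ET₀ = 1.23 × 3.7666 = 4.6329 mm/d
Over 14 days: 4.6329 × 14 = 64.861 mm

64.9 mm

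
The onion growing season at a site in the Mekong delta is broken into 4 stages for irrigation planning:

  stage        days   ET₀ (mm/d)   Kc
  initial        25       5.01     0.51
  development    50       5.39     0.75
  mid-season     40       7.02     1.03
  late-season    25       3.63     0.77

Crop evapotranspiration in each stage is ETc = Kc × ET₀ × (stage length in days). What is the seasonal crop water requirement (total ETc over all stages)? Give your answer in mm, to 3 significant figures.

initial: 0.51 × 5.01 × 25 = 63.88 mm
development: 0.75 × 5.39 × 50 = 202.13 mm
mid-season: 1.03 × 7.02 × 40 = 289.22 mm
late-season: 0.77 × 3.63 × 25 = 69.88 mm
Seasonal total = 625.11 mm

625 mm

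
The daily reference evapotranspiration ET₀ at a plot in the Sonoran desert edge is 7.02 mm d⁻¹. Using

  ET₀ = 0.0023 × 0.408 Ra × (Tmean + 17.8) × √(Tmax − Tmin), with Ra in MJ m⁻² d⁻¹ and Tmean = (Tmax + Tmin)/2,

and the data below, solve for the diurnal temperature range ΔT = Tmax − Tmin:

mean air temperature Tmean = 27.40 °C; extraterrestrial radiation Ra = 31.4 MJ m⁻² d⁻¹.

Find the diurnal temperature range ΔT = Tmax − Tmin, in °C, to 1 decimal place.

27.8 °C

√ΔT = ET₀ / [0.0023 × 0.408 × Ra × (Tmean+17.8)] = 7.02 / (0.0023 × 12.8112 × 45.20) = 5.2709
ΔT = 5.2709² = 27.782 °C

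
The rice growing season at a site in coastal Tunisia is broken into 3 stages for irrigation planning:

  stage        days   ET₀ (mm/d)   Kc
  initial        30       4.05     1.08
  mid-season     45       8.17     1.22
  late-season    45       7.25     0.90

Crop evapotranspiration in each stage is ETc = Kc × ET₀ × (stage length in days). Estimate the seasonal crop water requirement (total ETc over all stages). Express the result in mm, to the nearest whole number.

initial: 1.08 × 4.05 × 30 = 131.22 mm
mid-season: 1.22 × 8.17 × 45 = 448.53 mm
late-season: 0.90 × 7.25 × 45 = 293.63 mm
Seasonal total = 873.38 mm

873 mm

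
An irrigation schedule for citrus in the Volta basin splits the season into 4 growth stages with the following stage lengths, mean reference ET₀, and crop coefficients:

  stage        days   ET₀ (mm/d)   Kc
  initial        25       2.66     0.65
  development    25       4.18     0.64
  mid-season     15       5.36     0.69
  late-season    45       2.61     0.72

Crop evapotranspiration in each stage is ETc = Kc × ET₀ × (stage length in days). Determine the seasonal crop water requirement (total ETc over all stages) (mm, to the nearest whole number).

initial: 0.65 × 2.66 × 25 = 43.23 mm
development: 0.64 × 4.18 × 25 = 66.88 mm
mid-season: 0.69 × 5.36 × 15 = 55.48 mm
late-season: 0.72 × 2.61 × 45 = 84.56 mm
Seasonal total = 250.15 mm

250 mm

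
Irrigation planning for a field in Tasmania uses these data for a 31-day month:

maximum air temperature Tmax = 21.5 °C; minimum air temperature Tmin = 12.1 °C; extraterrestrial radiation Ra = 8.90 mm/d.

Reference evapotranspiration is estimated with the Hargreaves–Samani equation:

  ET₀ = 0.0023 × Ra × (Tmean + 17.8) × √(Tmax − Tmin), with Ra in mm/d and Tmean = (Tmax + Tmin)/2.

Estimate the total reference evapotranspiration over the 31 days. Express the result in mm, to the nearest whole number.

67 mm

Tmean = (21.5 + 12.1)/2 = 16.80 °C
ET₀ = 0.0023 × 8.90 × (16.80 + 17.8) × √9.4 = 0.0023 × 8.90 × 34.60 × 3.0659 = 2.1715 mm/d
Over 31 days: 2.1715 × 31 = 67.317 mm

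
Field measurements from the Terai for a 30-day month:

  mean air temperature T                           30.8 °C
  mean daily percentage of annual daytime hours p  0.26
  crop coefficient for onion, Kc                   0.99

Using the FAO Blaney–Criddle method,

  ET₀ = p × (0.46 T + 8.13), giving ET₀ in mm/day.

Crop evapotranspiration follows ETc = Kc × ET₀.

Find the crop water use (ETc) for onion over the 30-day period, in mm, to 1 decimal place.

172.2 mm

ET₀ = 0.26 × (0.46 × 30.8 + 8.13) = 0.26 × 22.298 = 5.7975 mm/d
ETc = Kc × ET₀ = 0.99 × 5.7975 = 5.7395 mm/d
Over 30 days: 5.7395 × 30 = 172.185 mm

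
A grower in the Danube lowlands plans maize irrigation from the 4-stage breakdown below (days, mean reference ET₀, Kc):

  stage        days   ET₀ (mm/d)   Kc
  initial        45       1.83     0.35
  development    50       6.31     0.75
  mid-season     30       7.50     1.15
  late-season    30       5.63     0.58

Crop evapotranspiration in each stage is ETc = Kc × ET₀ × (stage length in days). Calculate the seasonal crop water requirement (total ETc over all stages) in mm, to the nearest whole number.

622 mm

initial: 0.35 × 1.83 × 45 = 28.82 mm
development: 0.75 × 6.31 × 50 = 236.63 mm
mid-season: 1.15 × 7.50 × 30 = 258.75 mm
late-season: 0.58 × 5.63 × 30 = 97.96 mm
Seasonal total = 622.16 mm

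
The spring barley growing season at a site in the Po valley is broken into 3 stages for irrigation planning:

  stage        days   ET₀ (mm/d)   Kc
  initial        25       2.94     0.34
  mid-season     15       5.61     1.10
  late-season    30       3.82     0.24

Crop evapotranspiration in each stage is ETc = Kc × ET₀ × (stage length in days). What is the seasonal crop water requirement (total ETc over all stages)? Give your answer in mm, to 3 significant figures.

initial: 0.34 × 2.94 × 25 = 24.99 mm
mid-season: 1.10 × 5.61 × 15 = 92.57 mm
late-season: 0.24 × 3.82 × 30 = 27.50 mm
Seasonal total = 145.06 mm

145 mm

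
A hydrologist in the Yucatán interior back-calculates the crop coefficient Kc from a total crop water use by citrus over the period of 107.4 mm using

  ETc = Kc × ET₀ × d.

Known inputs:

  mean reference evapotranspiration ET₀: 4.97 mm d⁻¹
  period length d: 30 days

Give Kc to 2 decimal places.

ETc = Kc × ET₀ × d  ⇒  Kc = ETc / (ET₀ × d)
Kc = 107.4 / (4.97 × 30) = 107.4 / 149.10 = 0.7203

0.72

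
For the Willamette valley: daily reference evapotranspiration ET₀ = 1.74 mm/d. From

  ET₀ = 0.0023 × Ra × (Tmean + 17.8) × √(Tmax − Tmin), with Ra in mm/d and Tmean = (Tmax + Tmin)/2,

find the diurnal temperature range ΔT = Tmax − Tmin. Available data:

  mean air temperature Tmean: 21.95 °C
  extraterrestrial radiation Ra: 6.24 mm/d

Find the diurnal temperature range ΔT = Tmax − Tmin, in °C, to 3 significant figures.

9.30 °C

√ΔT = ET₀ / [0.0023 × Ra × (Tmean+17.8)] = 1.74 / (0.0023 × 6.24 × 39.75) = 3.0500
ΔT = 3.0500² = 9.303 °C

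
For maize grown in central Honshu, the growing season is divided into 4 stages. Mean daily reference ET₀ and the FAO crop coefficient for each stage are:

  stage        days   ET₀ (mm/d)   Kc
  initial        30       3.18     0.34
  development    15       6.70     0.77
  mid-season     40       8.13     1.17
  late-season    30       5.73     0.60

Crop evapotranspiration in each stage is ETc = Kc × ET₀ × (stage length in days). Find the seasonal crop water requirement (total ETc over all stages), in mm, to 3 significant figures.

initial: 0.34 × 3.18 × 30 = 32.44 mm
development: 0.77 × 6.70 × 15 = 77.39 mm
mid-season: 1.17 × 8.13 × 40 = 380.48 mm
late-season: 0.60 × 5.73 × 30 = 103.14 mm
Seasonal total = 593.45 mm

593 mm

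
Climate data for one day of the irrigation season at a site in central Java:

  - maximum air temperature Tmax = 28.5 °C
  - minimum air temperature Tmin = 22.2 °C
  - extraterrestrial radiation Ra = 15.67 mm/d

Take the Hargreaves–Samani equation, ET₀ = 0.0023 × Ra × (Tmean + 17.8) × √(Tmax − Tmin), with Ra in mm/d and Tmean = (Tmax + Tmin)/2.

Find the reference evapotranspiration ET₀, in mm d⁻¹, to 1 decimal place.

Tmean = (28.5 + 22.2)/2 = 25.35 °C
ET₀ = 0.0023 × 15.67 × (25.35 + 17.8) × √6.3 = 0.0023 × 15.67 × 43.15 × 2.5100 = 3.9035 mm/d

3.9 mm d⁻¹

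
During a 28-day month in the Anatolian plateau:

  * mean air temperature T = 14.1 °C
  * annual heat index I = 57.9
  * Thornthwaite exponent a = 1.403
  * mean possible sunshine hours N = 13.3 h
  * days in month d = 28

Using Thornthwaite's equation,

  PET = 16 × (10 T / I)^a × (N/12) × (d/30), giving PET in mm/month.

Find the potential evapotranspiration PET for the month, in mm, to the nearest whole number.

58 mm

10T/I = 10 × 14.1 / 57.9 = 2.4352
(10T/I)^a = 2.4352^1.403 = 3.4858
Uncorrected PET = 16 × 3.4858 = 55.773 mm
Correction = (N/12)(d/30) = (13.3/12)(28/30) = 1.0344
PET = 55.773 × 1.0344 = 57.692 mm/month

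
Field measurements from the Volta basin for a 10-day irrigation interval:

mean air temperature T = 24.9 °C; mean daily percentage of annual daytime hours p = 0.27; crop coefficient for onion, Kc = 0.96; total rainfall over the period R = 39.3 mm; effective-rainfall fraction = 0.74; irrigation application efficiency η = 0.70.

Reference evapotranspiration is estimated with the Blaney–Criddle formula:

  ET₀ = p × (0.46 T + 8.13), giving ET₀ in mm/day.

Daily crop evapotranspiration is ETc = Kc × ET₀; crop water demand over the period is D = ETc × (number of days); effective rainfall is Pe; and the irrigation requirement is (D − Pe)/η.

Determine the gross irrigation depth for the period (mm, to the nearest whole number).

31 mm

ET₀ = 0.27 × (0.46 × 24.9 + 8.13) = 0.27 × 19.584 = 5.2877 mm/d
ETc = Kc × ET₀ = 0.96 × 5.2877 = 5.0762 mm/d
Crop demand D = ETc × 10 d = 5.0762 × 10 = 50.762 mm
Pe = 0.74 × 39.3 = 29.082 mm
D − Pe = 50.762 − 29.082 = 21.680 mm
Gross irrigation = 21.680 / 0.70 = 30.971 mm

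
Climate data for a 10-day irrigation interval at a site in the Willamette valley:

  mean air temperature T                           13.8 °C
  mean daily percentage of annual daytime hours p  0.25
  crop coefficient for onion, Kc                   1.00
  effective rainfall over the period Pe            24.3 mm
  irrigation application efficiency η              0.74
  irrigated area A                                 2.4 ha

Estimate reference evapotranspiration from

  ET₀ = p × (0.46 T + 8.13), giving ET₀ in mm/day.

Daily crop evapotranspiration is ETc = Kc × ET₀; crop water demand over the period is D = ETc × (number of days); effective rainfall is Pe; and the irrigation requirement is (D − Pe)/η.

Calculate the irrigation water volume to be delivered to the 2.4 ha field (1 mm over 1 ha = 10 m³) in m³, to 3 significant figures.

ET₀ = 0.25 × (0.46 × 13.8 + 8.13) = 0.25 × 14.478 = 3.6195 mm/d
ETc = Kc × ET₀ = 1.00 × 3.6195 = 3.6195 mm/d
Crop demand D = ETc × 10 d = 3.6195 × 10 = 36.195 mm
D − Pe = 36.195 − 24.3 = 11.895 mm
Gross irrigation = 11.895 / 0.74 = 16.074 mm
Volume = 16.074 mm × 2.4 ha × 10 = 385.8 m³

386 m³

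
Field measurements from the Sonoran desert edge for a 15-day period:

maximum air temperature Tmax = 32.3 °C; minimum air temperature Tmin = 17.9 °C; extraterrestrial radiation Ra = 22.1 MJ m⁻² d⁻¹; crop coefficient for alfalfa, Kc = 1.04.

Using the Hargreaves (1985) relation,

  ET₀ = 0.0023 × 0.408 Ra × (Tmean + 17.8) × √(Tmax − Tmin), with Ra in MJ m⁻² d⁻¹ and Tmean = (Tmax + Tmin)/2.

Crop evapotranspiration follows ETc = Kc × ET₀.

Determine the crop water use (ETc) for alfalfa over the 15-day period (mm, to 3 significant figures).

Tmean = (32.3 + 17.9)/2 = 25.10 °C
0.408 Ra = 0.408 × 22.1 = 9.0168 mm/d equivalent
ET₀ = 0.0023 × 9.0168 × (25.10 + 17.8) × √14.4 = 0.0023 × 9.0168 × 42.90 × 3.7947 = 3.3761 mm/d
ETc = Kc × ET₀ = 1.04 × 3.3761 = 3.5111 mm/d
Over 15 days: 3.5111 × 15 = 52.667 mm

52.7 mm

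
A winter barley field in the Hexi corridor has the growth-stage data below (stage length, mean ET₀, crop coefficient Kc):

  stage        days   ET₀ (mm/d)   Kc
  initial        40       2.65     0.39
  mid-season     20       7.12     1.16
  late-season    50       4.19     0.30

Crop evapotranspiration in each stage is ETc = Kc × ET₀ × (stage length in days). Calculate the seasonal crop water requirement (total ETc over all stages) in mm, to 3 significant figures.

initial: 0.39 × 2.65 × 40 = 41.34 mm
mid-season: 1.16 × 7.12 × 20 = 165.18 mm
late-season: 0.30 × 4.19 × 50 = 62.85 mm
Seasonal total = 269.37 mm

269 mm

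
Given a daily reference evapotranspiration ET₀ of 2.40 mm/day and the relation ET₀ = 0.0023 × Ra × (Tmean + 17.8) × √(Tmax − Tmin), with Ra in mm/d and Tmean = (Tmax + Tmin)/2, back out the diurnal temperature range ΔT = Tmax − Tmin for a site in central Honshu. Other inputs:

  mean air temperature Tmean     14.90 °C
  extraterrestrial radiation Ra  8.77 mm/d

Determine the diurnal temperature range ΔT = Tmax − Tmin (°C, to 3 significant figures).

13.2 °C

√ΔT = ET₀ / [0.0023 × Ra × (Tmean+17.8)] = 2.40 / (0.0023 × 8.77 × 32.70) = 3.6386
ΔT = 3.6386² = 13.239 °C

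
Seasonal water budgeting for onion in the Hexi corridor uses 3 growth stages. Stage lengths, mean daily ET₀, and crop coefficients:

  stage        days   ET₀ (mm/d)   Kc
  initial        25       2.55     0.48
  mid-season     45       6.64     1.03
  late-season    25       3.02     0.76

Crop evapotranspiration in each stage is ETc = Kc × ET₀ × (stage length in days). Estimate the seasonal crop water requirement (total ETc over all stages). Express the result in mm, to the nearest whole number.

396 mm

initial: 0.48 × 2.55 × 25 = 30.60 mm
mid-season: 1.03 × 6.64 × 45 = 307.76 mm
late-season: 0.76 × 3.02 × 25 = 57.38 mm
Seasonal total = 395.74 mm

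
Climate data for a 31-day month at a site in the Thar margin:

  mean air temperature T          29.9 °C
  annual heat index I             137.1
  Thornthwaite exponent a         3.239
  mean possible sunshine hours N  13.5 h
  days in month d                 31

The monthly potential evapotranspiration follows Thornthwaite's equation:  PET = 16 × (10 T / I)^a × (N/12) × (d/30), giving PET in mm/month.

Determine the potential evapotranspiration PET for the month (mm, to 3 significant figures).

10T/I = 10 × 29.9 / 137.1 = 2.1809
(10T/I)^a = 2.1809^3.239 = 12.4980
Uncorrected PET = 16 × 12.4980 = 199.968 mm
Correction = (N/12)(d/30) = (13.5/12)(31/30) = 1.1625
PET = 199.968 × 1.1625 = 232.463 mm/month

232 mm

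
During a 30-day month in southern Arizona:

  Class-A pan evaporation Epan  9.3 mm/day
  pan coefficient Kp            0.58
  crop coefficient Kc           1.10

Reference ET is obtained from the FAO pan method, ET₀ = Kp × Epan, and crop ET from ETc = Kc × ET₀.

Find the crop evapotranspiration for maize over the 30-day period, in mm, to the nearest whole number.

ET₀ = 0.58 × 9.3 = 5.3940 mm/d
ETc = Kc × ET₀ = 1.10 × 5.3940 = 5.9334 mm/d
Over 30 days: 5.9334 × 30 = 178.002 mm

178 mm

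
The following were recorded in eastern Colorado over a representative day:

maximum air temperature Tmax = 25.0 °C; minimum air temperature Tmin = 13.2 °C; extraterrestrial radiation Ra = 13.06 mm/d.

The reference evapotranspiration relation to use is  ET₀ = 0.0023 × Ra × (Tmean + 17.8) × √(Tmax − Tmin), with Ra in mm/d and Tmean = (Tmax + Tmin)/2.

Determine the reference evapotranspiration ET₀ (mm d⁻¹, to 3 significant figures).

Tmean = (25.0 + 13.2)/2 = 19.10 °C
ET₀ = 0.0023 × 13.06 × (19.10 + 17.8) × √11.8 = 0.0023 × 13.06 × 36.90 × 3.4351 = 3.8075 mm/d

3.81 mm d⁻¹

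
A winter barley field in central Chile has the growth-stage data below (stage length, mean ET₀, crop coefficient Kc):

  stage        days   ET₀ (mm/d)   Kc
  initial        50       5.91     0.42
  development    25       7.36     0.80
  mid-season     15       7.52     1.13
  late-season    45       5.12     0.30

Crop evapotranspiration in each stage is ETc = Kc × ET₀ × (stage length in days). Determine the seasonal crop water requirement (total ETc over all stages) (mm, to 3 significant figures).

468 mm

initial: 0.42 × 5.91 × 50 = 124.11 mm
development: 0.80 × 7.36 × 25 = 147.20 mm
mid-season: 1.13 × 7.52 × 15 = 127.46 mm
late-season: 0.30 × 5.12 × 45 = 69.12 mm
Seasonal total = 467.89 mm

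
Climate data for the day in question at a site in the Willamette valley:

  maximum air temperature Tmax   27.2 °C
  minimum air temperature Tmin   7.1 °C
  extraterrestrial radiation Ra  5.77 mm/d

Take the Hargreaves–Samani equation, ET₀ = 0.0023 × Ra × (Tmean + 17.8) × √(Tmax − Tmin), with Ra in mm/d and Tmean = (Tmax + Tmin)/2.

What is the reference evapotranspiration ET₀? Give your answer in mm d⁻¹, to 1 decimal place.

2.1 mm d⁻¹

Tmean = (27.2 + 7.1)/2 = 17.15 °C
ET₀ = 0.0023 × 5.77 × (17.15 + 17.8) × √20.1 = 0.0023 × 5.77 × 34.95 × 4.4833 = 2.0795 mm/d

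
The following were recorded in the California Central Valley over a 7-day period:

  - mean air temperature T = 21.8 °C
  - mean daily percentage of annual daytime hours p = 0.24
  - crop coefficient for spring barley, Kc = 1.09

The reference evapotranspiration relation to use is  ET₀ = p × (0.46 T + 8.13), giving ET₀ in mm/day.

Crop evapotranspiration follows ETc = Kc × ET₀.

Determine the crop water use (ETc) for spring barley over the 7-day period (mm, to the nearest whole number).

33 mm

ET₀ = 0.24 × (0.46 × 21.8 + 8.13) = 0.24 × 18.158 = 4.3579 mm/d
ETc = Kc × ET₀ = 1.09 × 4.3579 = 4.7501 mm/d
Over 7 days: 4.7501 × 7 = 33.251 mm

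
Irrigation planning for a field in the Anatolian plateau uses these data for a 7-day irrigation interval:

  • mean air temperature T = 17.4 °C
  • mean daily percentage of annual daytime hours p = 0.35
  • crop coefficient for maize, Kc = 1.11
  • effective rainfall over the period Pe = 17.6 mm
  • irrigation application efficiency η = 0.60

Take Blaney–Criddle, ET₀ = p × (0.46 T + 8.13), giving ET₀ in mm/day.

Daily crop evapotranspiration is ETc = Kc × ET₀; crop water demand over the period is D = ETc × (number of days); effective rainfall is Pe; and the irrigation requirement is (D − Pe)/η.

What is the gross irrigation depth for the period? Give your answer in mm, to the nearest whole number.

44 mm

ET₀ = 0.35 × (0.46 × 17.4 + 8.13) = 0.35 × 16.134 = 5.6469 mm/d
ETc = Kc × ET₀ = 1.11 × 5.6469 = 6.2681 mm/d
Crop demand D = ETc × 7 d = 6.2681 × 7 = 43.877 mm
D − Pe = 43.877 − 17.6 = 26.277 mm
Gross irrigation = 26.277 / 0.60 = 43.795 mm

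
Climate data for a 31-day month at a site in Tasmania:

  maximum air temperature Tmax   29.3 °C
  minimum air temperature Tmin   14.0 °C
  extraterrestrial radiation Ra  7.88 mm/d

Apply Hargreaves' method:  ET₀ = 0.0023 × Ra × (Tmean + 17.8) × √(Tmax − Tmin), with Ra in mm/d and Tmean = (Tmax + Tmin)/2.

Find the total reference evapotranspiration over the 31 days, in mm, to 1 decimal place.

Tmean = (29.3 + 14.0)/2 = 21.65 °C
ET₀ = 0.0023 × 7.88 × (21.65 + 17.8) × √15.3 = 0.0023 × 7.88 × 39.45 × 3.9115 = 2.7967 mm/d
Over 31 days: 2.7967 × 31 = 86.698 mm

86.7 mm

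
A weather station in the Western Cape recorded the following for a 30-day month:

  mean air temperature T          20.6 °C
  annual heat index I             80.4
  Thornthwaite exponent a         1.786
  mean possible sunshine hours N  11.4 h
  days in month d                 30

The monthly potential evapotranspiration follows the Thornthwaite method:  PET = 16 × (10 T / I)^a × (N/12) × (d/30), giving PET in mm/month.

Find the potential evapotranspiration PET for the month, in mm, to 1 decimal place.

10T/I = 10 × 20.6 / 80.4 = 2.5622
(10T/I)^a = 2.5622^1.786 = 5.3676
Uncorrected PET = 16 × 5.3676 = 85.882 mm
Correction = (N/12)(d/30) = (11.4/12)(30/30) = 0.9500
PET = 85.882 × 0.9500 = 81.588 mm/month

81.6 mm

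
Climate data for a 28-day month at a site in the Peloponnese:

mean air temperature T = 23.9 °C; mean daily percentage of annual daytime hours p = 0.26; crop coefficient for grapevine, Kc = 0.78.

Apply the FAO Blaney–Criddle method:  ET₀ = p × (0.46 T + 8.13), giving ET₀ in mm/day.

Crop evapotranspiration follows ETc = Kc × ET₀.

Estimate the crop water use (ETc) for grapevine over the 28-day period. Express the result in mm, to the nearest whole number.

ET₀ = 0.26 × (0.46 × 23.9 + 8.13) = 0.26 × 19.124 = 4.9722 mm/d
ETc = Kc × ET₀ = 0.78 × 4.9722 = 3.8783 mm/d
Over 28 days: 3.8783 × 28 = 108.592 mm

109 mm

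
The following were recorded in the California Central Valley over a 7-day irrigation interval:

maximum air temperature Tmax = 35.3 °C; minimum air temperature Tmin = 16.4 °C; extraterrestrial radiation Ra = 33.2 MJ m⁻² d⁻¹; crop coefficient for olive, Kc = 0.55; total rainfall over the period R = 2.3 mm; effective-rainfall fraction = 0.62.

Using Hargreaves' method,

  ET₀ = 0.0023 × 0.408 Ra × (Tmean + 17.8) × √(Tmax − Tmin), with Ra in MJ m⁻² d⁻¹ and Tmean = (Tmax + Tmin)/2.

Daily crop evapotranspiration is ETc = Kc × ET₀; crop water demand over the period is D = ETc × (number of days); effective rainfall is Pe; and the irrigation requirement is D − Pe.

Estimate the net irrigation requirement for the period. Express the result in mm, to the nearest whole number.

Tmean = (35.3 + 16.4)/2 = 25.85 °C
0.408 Ra = 0.408 × 33.2 = 13.5456 mm/d equivalent
ET₀ = 0.0023 × 13.5456 × (25.85 + 17.8) × √18.9 = 0.0023 × 13.5456 × 43.65 × 4.3474 = 5.9121 mm/d
ETc = Kc × ET₀ = 0.55 × 5.9121 = 3.2517 mm/d
Crop demand D = ETc × 7 d = 3.2517 × 7 = 22.762 mm
Pe = 0.62 × 2.3 = 1.426 mm
D − Pe = 22.762 − 1.426 = 21.336 mm

21 mm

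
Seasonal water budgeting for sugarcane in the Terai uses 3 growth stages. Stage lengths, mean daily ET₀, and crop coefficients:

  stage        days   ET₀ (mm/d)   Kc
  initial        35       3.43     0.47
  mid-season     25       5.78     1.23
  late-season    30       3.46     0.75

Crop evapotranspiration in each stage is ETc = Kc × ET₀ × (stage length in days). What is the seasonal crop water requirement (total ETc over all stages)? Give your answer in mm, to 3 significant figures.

initial: 0.47 × 3.43 × 35 = 56.42 mm
mid-season: 1.23 × 5.78 × 25 = 177.74 mm
late-season: 0.75 × 3.46 × 30 = 77.85 mm
Seasonal total = 312.01 mm

312 mm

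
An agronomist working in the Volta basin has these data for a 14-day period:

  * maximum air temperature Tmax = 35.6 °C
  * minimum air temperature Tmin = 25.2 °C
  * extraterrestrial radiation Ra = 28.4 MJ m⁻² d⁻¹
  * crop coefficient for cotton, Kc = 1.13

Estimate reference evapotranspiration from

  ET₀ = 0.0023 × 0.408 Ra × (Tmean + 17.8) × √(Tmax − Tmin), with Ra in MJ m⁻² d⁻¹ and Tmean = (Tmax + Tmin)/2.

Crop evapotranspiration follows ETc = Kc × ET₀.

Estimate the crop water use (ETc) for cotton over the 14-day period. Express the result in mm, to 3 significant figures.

Tmean = (35.6 + 25.2)/2 = 30.40 °C
0.408 Ra = 0.408 × 28.4 = 11.5872 mm/d equivalent
ET₀ = 0.0023 × 11.5872 × (30.40 + 17.8) × √10.4 = 0.0023 × 11.5872 × 48.20 × 3.2249 = 4.1426 mm/d
ETc = Kc × ET₀ = 1.13 × 4.1426 = 4.6811 mm/d
Over 14 days: 4.6811 × 14 = 65.535 mm

65.5 mm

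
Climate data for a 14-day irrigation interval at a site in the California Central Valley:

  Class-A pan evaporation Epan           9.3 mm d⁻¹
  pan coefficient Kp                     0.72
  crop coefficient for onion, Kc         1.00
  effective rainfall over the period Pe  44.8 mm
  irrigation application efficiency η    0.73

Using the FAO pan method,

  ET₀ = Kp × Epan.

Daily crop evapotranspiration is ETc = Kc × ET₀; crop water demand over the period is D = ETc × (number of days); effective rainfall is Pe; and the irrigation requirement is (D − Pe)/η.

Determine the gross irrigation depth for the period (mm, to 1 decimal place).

ET₀ = 0.72 × 9.3 = 6.6960 mm/d
ETc = Kc × ET₀ = 1.00 × 6.6960 = 6.6960 mm/d
Crop demand D = ETc × 14 d = 6.6960 × 14 = 93.744 mm
D − Pe = 93.744 − 44.8 = 48.944 mm
Gross irrigation = 48.944 / 0.73 = 67.047 mm

67.0 mm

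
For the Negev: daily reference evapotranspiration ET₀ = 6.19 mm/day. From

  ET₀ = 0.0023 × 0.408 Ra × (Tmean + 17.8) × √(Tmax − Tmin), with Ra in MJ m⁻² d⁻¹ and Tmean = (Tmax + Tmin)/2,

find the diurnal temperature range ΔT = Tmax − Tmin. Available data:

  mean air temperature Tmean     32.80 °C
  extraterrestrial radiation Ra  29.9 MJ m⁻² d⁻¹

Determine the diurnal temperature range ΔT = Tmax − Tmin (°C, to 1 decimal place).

√ΔT = ET₀ / [0.0023 × 0.408 × Ra × (Tmean+17.8)] = 6.19 / (0.0023 × 12.1992 × 50.60) = 4.3599
ΔT = 4.3599² = 19.009 °C

19.0 °C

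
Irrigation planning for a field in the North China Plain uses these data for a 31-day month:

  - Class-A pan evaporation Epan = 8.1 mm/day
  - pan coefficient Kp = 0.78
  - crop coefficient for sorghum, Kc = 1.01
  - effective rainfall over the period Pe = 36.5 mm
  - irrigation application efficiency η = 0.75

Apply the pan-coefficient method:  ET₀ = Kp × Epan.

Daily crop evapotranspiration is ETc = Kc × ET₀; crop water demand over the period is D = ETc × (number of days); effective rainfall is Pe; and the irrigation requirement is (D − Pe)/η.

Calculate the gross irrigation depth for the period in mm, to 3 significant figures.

ET₀ = 0.78 × 8.1 = 6.3180 mm/d
ETc = Kc × ET₀ = 1.01 × 6.3180 = 6.3812 mm/d
Crop demand D = ETc × 31 d = 6.3812 × 31 = 197.817 mm
D − Pe = 197.817 − 36.5 = 161.317 mm
Gross irrigation = 161.317 / 0.75 = 215.089 mm

215 mm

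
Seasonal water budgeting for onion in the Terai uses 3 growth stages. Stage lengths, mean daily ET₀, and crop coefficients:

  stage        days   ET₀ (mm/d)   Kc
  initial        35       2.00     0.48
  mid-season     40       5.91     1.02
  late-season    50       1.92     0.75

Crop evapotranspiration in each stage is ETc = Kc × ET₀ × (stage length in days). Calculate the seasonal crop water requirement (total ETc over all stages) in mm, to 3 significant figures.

initial: 0.48 × 2.00 × 35 = 33.60 mm
mid-season: 1.02 × 5.91 × 40 = 241.13 mm
late-season: 0.75 × 1.92 × 50 = 72.00 mm
Seasonal total = 346.73 mm

347 mm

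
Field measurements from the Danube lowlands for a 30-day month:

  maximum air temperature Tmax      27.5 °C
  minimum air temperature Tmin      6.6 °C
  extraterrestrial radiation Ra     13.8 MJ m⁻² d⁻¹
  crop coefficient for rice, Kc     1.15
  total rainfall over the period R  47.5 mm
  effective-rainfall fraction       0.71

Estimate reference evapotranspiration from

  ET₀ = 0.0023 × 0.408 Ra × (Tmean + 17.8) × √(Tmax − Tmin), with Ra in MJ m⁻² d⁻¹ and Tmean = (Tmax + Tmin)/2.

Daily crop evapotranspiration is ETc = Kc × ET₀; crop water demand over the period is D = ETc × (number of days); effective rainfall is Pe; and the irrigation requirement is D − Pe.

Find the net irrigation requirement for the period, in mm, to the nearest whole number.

Tmean = (27.5 + 6.6)/2 = 17.05 °C
0.408 Ra = 0.408 × 13.8 = 5.6304 mm/d equivalent
ET₀ = 0.0023 × 5.6304 × (17.05 + 17.8) × √20.9 = 0.0023 × 5.6304 × 34.85 × 4.5717 = 2.0632 mm/d
ETc = Kc × ET₀ = 1.15 × 2.0632 = 2.3727 mm/d
Crop demand D = ETc × 30 d = 2.3727 × 30 = 71.181 mm
Pe = 0.71 × 47.5 = 33.725 mm
D − Pe = 71.181 − 33.725 = 37.456 mm

37 mm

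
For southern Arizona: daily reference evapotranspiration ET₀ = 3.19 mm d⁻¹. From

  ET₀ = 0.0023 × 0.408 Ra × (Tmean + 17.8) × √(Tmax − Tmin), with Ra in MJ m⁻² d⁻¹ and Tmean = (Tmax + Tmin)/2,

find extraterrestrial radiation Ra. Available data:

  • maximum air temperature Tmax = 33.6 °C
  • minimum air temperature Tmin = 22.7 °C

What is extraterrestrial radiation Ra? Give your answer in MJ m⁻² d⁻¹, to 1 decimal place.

Tmean = (33.6+22.7)/2 = 28.15 °C; ΔT = 10.9
Ra = ET₀ / [0.0023 × 0.408 × (Tmean+17.8) × √ΔT]
   = 3.19 / (0.0023 × 0.408 × 45.95 × 3.3015) = 22.408 MJ m⁻² d⁻¹

22.4 MJ m⁻² d⁻¹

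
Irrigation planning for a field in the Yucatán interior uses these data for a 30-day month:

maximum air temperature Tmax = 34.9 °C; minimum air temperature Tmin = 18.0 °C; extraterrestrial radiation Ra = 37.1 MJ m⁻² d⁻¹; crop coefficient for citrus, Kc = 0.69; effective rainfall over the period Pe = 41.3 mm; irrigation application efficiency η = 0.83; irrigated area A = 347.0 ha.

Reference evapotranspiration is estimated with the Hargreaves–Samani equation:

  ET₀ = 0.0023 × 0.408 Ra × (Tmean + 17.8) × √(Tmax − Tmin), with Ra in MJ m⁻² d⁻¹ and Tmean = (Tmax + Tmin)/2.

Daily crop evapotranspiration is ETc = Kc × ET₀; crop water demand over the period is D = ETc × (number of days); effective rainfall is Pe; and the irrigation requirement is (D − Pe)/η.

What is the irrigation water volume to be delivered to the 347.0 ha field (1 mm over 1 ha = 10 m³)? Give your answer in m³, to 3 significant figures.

375000 m³

Tmean = (34.9 + 18.0)/2 = 26.45 °C
0.408 Ra = 0.408 × 37.1 = 15.1368 mm/d equivalent
ET₀ = 0.0023 × 15.1368 × (26.45 + 17.8) × √16.9 = 0.0023 × 15.1368 × 44.25 × 4.1110 = 6.3332 mm/d
ETc = Kc × ET₀ = 0.69 × 6.3332 = 4.3699 mm/d
Crop demand D = ETc × 30 d = 4.3699 × 30 = 131.097 mm
D − Pe = 131.097 − 41.3 = 89.797 mm
Gross irrigation = 89.797 / 0.83 = 108.189 mm
Volume = 108.189 mm × 347.0 ha × 10 = 375415.8 m³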